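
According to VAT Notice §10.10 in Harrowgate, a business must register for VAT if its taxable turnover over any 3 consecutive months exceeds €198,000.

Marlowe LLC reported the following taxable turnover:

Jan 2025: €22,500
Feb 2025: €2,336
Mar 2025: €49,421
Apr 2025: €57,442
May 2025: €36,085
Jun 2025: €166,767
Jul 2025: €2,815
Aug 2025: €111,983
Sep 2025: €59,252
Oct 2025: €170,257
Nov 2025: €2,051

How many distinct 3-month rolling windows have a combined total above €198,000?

5

Jan 2025–Mar 2025: €22,500 + €2,336 + €49,421 = €74,257 (under)
Feb 2025–Apr 2025: €2,336 + €49,421 + €57,442 = €109,199 (under)
Mar 2025–May 2025: €49,421 + €57,442 + €36,085 = €142,948 (under)
Apr 2025–Jun 2025: €57,442 + €36,085 + €166,767 = €260,294 (over)
May 2025–Jul 2025: €36,085 + €166,767 + €2,815 = €205,667 (over)
Jun 2025–Aug 2025: €166,767 + €2,815 + €111,983 = €281,565 (over)
Jul 2025–Sep 2025: €2,815 + €111,983 + €59,252 = €174,050 (under)
Aug 2025–Oct 2025: €111,983 + €59,252 + €170,257 = €341,492 (over)
Sep 2025–Nov 2025: €59,252 + €170,257 + €2,051 = €231,560 (over)
5 windows exceed the threshold.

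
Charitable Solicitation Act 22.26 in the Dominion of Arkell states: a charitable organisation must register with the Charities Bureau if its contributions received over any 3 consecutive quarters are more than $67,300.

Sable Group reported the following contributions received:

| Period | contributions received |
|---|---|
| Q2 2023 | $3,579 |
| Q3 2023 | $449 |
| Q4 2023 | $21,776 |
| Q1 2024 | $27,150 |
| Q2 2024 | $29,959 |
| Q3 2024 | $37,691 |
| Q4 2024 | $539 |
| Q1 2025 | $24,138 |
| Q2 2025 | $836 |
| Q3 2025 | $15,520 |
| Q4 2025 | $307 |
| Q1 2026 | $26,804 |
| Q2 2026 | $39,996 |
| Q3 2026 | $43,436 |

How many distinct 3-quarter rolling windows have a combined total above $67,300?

4

Q2 2023–Q4 2023: $3,579 + $449 + $21,776 = $25,804 (under)
Q3 2023–Q1 2024: $449 + $21,776 + $27,150 = $49,375 (under)
Q4 2023–Q2 2024: $21,776 + $27,150 + $29,959 = $78,885 (over)
Q1 2024–Q3 2024: $27,150 + $29,959 + $37,691 = $94,800 (over)
Q2 2024–Q4 2024: $29,959 + $37,691 + $539 = $68,189 (over)
Q3 2024–Q1 2025: $37,691 + $539 + $24,138 = $62,368 (under)
Q4 2024–Q2 2025: $539 + $24,138 + $836 = $25,513 (under)
Q1 2025–Q3 2025: $24,138 + $836 + $15,520 = $40,494 (under)
Q2 2025–Q4 2025: $836 + $15,520 + $307 = $16,663 (under)
Q3 2025–Q1 2026: $15,520 + $307 + $26,804 = $42,631 (under)
Q4 2025–Q2 2026: $307 + $26,804 + $39,996 = $67,107 (under)
Q1 2026–Q3 2026: $26,804 + $39,996 + $43,436 = $110,236 (over)
4 windows exceed the threshold.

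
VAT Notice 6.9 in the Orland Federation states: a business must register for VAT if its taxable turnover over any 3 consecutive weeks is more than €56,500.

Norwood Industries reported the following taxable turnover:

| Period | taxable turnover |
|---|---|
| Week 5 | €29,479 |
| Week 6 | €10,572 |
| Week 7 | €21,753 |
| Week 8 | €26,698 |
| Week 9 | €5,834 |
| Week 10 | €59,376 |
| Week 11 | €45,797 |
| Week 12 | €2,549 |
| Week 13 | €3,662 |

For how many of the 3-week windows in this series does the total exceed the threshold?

Week 5–Week 7: €29,479 + €10,572 + €21,753 = €61,804 (over)
Week 6–Week 8: €10,572 + €21,753 + €26,698 = €59,023 (over)
Week 7–Week 9: €21,753 + €26,698 + €5,834 = €54,285 (under)
Week 8–Week 10: €26,698 + €5,834 + €59,376 = €91,908 (over)
Week 9–Week 11: €5,834 + €59,376 + €45,797 = €111,007 (over)
Week 10–Week 12: €59,376 + €45,797 + €2,549 = €107,722 (over)
Week 11–Week 13: €45,797 + €2,549 + €3,662 = €52,008 (under)
5 windows exceed the threshold.

5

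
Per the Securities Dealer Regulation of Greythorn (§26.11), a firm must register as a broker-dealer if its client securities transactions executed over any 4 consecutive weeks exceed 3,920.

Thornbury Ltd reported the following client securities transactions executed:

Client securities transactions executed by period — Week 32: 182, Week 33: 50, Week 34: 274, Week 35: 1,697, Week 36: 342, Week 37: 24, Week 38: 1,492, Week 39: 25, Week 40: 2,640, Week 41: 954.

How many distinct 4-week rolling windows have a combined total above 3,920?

Week 32–Week 35: 182 + 50 + 274 + 1,697 = 2,203 (under)
Week 33–Week 36: 50 + 274 + 1,697 + 342 = 2,363 (under)
Week 34–Week 37: 274 + 1,697 + 342 + 24 = 2,337 (under)
Week 35–Week 38: 1,697 + 342 + 24 + 1,492 = 3,555 (under)
Week 36–Week 39: 342 + 24 + 1,492 + 25 = 1,883 (under)
Week 37–Week 40: 24 + 1,492 + 25 + 2,640 = 4,181 (over)
Week 38–Week 41: 1,492 + 25 + 2,640 + 954 = 5,111 (over)
2 windows exceed the threshold.

2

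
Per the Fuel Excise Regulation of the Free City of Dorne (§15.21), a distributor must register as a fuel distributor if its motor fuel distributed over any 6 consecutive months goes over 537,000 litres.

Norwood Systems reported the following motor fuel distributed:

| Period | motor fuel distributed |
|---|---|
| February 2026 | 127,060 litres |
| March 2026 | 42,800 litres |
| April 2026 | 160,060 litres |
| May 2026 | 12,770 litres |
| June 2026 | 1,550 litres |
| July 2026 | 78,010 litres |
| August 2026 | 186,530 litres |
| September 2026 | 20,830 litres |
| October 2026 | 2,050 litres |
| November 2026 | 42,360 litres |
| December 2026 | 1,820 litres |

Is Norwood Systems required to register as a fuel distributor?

No

February 2026–July 2026: 127,060 litres + 42,800 litres + 160,060 litres + 12,770 litres + 1,550 litres + 78,010 litres = 422,250 litres (under)
March 2026–August 2026: 42,800 litres + 160,060 litres + 12,770 litres + 1,550 litres + 78,010 litres + 186,530 litres = 481,720 litres (under)
April 2026–September 2026: 160,060 litres + 12,770 litres + 1,550 litres + 78,010 litres + 186,530 litres + 20,830 litres = 459,750 litres (under)
May 2026–October 2026: 12,770 litres + 1,550 litres + 78,010 litres + 186,530 litres + 20,830 litres + 2,050 litres = 301,740 litres (under)
June 2026–November 2026: 1,550 litres + 78,010 litres + 186,530 litres + 20,830 litres + 2,050 litres + 42,360 litres = 331,330 litres (under)
July 2026–December 2026: 78,010 litres + 186,530 litres + 20,830 litres + 2,050 litres + 42,360 litres + 1,820 litres = 331,600 litres (under)
No window exceeds 537,000 litres.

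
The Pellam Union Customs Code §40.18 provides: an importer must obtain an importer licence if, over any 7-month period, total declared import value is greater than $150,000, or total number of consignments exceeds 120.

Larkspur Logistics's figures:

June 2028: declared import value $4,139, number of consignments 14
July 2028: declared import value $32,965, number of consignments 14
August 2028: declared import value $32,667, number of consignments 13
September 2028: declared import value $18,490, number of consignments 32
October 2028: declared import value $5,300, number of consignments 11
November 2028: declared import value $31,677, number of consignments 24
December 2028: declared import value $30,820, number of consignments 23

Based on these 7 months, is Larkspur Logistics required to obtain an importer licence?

Total declared import value: $4,139 + $32,965 + $32,667 + $18,490 + $5,300 + $31,677 + $30,820 = $156,058 (> $150,000).
Total number of consignments: 14 + 14 + 13 + 32 + 11 + 24 + 23 = 131 (> 120).
The test is 'or': at least one threshold is exceeded.

Yes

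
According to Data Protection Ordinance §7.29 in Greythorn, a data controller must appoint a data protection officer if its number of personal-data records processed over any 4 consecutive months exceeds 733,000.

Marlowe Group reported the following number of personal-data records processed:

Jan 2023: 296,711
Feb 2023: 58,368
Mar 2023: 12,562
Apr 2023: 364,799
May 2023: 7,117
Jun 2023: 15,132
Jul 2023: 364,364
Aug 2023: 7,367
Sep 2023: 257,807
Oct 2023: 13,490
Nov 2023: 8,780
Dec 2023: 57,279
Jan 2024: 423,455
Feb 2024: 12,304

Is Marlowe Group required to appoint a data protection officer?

Jan 2023–Apr 2023: 296,711 + 58,368 + 12,562 + 364,799 = 732,440 (under)
Feb 2023–May 2023: 58,368 + 12,562 + 364,799 + 7,117 = 442,846 (under)
Mar 2023–Jun 2023: 12,562 + 364,799 + 7,117 + 15,132 = 399,610 (under)
Apr 2023–Jul 2023: 364,799 + 7,117 + 15,132 + 364,364 = 751,412 (over)
May 2023–Aug 2023: 7,117 + 15,132 + 364,364 + 7,367 = 393,980 (under)
Jun 2023–Sep 2023: 15,132 + 364,364 + 7,367 + 257,807 = 644,670 (under)
Jul 2023–Oct 2023: 364,364 + 7,367 + 257,807 + 13,490 = 643,028 (under)
Aug 2023–Nov 2023: 7,367 + 257,807 + 13,490 + 8,780 = 287,444 (under)
Sep 2023–Dec 2023: 257,807 + 13,490 + 8,780 + 57,279 = 337,356 (under)
Oct 2023–Jan 2024: 13,490 + 8,780 + 57,279 + 423,455 = 503,004 (under)
Nov 2023–Feb 2024: 8,780 + 57,279 + 423,455 + 12,304 = 501,818 (under)
At least one window exceeds 733,000.

Yes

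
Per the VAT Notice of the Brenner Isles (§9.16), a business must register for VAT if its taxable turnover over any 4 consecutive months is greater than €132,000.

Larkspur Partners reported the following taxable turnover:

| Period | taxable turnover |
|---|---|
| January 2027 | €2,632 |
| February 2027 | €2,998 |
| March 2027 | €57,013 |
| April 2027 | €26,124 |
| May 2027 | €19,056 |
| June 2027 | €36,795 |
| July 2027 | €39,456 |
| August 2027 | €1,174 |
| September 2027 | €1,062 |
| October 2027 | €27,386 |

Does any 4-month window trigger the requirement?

Yes

January 2027–April 2027: €2,632 + €2,998 + €57,013 + €26,124 = €88,767 (under)
February 2027–May 2027: €2,998 + €57,013 + €26,124 + €19,056 = €105,191 (under)
March 2027–June 2027: €57,013 + €26,124 + €19,056 + €36,795 = €138,988 (over)
April 2027–July 2027: €26,124 + €19,056 + €36,795 + €39,456 = €121,431 (under)
May 2027–August 2027: €19,056 + €36,795 + €39,456 + €1,174 = €96,481 (under)
June 2027–September 2027: €36,795 + €39,456 + €1,174 + €1,062 = €78,487 (under)
July 2027–October 2027: €39,456 + €1,174 + €1,062 + €27,386 = €69,078 (under)
At least one window exceeds €132,000.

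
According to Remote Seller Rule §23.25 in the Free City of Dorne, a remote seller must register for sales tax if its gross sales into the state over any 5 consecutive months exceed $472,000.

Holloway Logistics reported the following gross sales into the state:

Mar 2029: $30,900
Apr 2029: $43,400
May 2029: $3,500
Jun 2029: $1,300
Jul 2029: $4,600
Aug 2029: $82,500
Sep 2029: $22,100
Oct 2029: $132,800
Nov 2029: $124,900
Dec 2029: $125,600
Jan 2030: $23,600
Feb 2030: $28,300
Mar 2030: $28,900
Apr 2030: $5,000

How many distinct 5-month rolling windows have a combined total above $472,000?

1

Mar 2029–Jul 2029: $30,900 + $43,400 + $3,500 + $1,300 + $4,600 = $83,700 (under)
Apr 2029–Aug 2029: $43,400 + $3,500 + $1,300 + $4,600 + $82,500 = $135,300 (under)
May 2029–Sep 2029: $3,500 + $1,300 + $4,600 + $82,500 + $22,100 = $114,000 (under)
Jun 2029–Oct 2029: $1,300 + $4,600 + $82,500 + $22,100 + $132,800 = $243,300 (under)
Jul 2029–Nov 2029: $4,600 + $82,500 + $22,100 + $132,800 + $124,900 = $366,900 (under)
Aug 2029–Dec 2029: $82,500 + $22,100 + $132,800 + $124,900 + $125,600 = $487,900 (over)
Sep 2029–Jan 2030: $22,100 + $132,800 + $124,900 + $125,600 + $23,600 = $429,000 (under)
Oct 2029–Feb 2030: $132,800 + $124,900 + $125,600 + $23,600 + $28,300 = $435,200 (under)
Nov 2029–Mar 2030: $124,900 + $125,600 + $23,600 + $28,300 + $28,900 = $331,300 (under)
Dec 2029–Apr 2030: $125,600 + $23,600 + $28,300 + $28,900 + $5,000 = $211,400 (under)
1 window exceeds the threshold.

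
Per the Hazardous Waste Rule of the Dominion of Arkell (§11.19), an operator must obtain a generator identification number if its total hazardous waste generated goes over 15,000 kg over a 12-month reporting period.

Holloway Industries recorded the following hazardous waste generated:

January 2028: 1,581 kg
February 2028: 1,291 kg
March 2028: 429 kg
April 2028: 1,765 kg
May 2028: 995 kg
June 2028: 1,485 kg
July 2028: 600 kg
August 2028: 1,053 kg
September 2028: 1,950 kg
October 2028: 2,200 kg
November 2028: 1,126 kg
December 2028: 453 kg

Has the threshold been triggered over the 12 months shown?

No

Total hazardous waste generated: 1,581 kg + 1,291 kg + 429 kg + 1,765 kg + 995 kg + 1,485 kg + 600 kg + 1,053 kg + 1,950 kg + 2,200 kg + 1,126 kg + 453 kg = 14,928 kg.
14,928 kg ≤ 15,000 kg, so the threshold is not exceeded.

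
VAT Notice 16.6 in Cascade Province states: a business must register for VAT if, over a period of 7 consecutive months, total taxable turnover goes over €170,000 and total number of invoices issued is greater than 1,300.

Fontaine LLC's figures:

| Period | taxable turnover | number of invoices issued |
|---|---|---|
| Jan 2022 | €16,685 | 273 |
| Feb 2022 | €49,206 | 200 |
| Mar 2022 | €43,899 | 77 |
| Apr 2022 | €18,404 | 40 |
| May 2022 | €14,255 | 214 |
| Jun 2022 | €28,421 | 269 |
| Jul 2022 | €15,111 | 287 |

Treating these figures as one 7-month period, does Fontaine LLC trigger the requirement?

Yes

Total taxable turnover: €16,685 + €49,206 + €43,899 + €18,404 + €14,255 + €28,421 + €15,111 = €185,981 (> €170,000).
Total number of invoices issued: 273 + 200 + 77 + 40 + 214 + 269 + 287 = 1,360 (> 1,300).
The test is 'and': both thresholds are exceeded.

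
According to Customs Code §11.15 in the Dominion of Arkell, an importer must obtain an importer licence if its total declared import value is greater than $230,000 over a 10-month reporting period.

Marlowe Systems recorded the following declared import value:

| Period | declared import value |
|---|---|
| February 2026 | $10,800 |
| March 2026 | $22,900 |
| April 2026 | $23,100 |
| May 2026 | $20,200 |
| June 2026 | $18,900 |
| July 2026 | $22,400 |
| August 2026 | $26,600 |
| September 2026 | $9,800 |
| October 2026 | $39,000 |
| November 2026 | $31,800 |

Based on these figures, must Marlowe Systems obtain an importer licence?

No

Total declared import value: $10,800 + $22,900 + $23,100 + $20,200 + $18,900 + $22,400 + $26,600 + $9,800 + $39,000 + $31,800 = $225,500.
$225,500 ≤ $230,000, so the threshold is not exceeded.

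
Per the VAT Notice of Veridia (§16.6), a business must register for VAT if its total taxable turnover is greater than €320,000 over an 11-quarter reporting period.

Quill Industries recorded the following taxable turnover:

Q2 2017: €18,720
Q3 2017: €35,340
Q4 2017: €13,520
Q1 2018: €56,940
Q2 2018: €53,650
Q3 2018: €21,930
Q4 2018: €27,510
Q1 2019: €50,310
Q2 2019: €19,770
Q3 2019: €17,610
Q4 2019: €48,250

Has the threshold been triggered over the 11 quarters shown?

Yes

Total taxable turnover: €18,720 + €35,340 + €13,520 + €56,940 + €53,650 + €21,930 + €27,510 + €50,310 + €19,770 + €17,610 + €48,250 = €363,550.
€363,550 > €320,000, so the threshold is exceeded.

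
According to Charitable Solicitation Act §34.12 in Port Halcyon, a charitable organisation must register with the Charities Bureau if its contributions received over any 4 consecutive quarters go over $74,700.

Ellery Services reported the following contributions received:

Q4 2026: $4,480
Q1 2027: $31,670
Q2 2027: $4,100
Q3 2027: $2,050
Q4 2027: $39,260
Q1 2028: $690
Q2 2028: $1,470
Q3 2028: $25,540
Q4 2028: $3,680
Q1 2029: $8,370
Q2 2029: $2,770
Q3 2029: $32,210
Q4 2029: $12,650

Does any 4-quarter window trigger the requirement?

Yes

Q4 2026–Q3 2027: $4,480 + $31,670 + $4,100 + $2,050 = $42,300 (under)
Q1 2027–Q4 2027: $31,670 + $4,100 + $2,050 + $39,260 = $77,080 (over)
Q2 2027–Q1 2028: $4,100 + $2,050 + $39,260 + $690 = $46,100 (under)
Q3 2027–Q2 2028: $2,050 + $39,260 + $690 + $1,470 = $43,470 (under)
Q4 2027–Q3 2028: $39,260 + $690 + $1,470 + $25,540 = $66,960 (under)
Q1 2028–Q4 2028: $690 + $1,470 + $25,540 + $3,680 = $31,380 (under)
Q2 2028–Q1 2029: $1,470 + $25,540 + $3,680 + $8,370 = $39,060 (under)
Q3 2028–Q2 2029: $25,540 + $3,680 + $8,370 + $2,770 = $40,360 (under)
Q4 2028–Q3 2029: $3,680 + $8,370 + $2,770 + $32,210 = $47,030 (under)
Q1 2029–Q4 2029: $8,370 + $2,770 + $32,210 + $12,650 = $56,000 (under)
At least one window exceeds $74,700.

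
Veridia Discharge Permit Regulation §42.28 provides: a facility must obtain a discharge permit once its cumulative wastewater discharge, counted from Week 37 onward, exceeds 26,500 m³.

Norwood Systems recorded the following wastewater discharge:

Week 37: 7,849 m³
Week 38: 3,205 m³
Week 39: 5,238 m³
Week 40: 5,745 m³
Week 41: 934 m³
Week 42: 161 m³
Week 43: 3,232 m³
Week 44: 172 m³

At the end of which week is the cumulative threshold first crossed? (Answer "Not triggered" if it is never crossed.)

Through Week 37: 7,849 m³
Through Week 38: 11,054 m³
Through Week 39: 16,292 m³
Through Week 40: 22,037 m³
Through Week 41: 22,971 m³
Through Week 42: 23,132 m³
Through Week 43: 26,364 m³
Through Week 44: 26,536 m³ ← exceeds threshold

Week 44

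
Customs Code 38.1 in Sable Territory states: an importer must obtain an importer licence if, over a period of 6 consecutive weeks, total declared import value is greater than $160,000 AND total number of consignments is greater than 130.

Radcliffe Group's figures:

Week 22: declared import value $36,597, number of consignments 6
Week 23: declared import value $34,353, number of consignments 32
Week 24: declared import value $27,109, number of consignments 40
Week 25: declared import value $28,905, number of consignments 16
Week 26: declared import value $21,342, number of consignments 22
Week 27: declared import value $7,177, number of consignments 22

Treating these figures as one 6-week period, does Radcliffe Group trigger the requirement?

No

Total declared import value: $36,597 + $34,353 + $27,109 + $28,905 + $21,342 + $7,177 = $155,483 (≤ $160,000).
Total number of consignments: 6 + 32 + 40 + 16 + 22 + 22 = 138 (> 130).
The test is 'and': the rule requires both, and at least one is not exceeded.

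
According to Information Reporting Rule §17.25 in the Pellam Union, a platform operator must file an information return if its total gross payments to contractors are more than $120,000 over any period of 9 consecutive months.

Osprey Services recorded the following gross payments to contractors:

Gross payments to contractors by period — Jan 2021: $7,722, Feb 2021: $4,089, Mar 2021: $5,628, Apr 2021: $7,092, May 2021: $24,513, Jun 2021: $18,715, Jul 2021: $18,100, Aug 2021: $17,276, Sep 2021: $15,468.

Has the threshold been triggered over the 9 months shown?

Total gross payments to contractors: $7,722 + $4,089 + $5,628 + $7,092 + $24,513 + $18,715 + $18,100 + $17,276 + $15,468 = $118,603.
$118,603 ≤ $120,000, so the threshold is not exceeded.

No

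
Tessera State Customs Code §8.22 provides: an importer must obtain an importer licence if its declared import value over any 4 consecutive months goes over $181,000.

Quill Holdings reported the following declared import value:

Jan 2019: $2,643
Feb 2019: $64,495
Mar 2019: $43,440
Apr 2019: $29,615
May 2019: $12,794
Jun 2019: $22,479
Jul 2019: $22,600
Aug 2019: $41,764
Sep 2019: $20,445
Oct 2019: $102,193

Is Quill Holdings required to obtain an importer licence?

Jan 2019–Apr 2019: $2,643 + $64,495 + $43,440 + $29,615 = $140,193 (under)
Feb 2019–May 2019: $64,495 + $43,440 + $29,615 + $12,794 = $150,344 (under)
Mar 2019–Jun 2019: $43,440 + $29,615 + $12,794 + $22,479 = $108,328 (under)
Apr 2019–Jul 2019: $29,615 + $12,794 + $22,479 + $22,600 = $87,488 (under)
May 2019–Aug 2019: $12,794 + $22,479 + $22,600 + $41,764 = $99,637 (under)
Jun 2019–Sep 2019: $22,479 + $22,600 + $41,764 + $20,445 = $107,288 (under)
Jul 2019–Oct 2019: $22,600 + $41,764 + $20,445 + $102,193 = $187,002 (over)
At least one window exceeds $181,000.

Yes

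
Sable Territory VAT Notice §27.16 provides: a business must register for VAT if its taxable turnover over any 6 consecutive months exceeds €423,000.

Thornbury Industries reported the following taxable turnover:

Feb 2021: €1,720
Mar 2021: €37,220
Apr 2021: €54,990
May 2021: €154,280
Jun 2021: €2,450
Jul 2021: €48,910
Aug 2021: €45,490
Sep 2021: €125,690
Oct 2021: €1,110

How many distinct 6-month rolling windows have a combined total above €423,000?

1

Feb 2021–Jul 2021: €1,720 + €37,220 + €54,990 + €154,280 + €2,450 + €48,910 = €299,570 (under)
Mar 2021–Aug 2021: €37,220 + €54,990 + €154,280 + €2,450 + €48,910 + €45,490 = €343,340 (under)
Apr 2021–Sep 2021: €54,990 + €154,280 + €2,450 + €48,910 + €45,490 + €125,690 = €431,810 (over)
May 2021–Oct 2021: €154,280 + €2,450 + €48,910 + €45,490 + €125,690 + €1,110 = €377,930 (under)
1 window exceeds the threshold.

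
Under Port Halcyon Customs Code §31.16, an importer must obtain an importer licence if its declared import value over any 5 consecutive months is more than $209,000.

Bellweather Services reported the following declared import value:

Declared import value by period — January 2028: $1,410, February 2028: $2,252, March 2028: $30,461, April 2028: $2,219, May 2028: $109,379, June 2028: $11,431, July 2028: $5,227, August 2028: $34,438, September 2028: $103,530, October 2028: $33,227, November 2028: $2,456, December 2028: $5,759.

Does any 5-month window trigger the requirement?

Yes

January 2028–May 2028: $1,410 + $2,252 + $30,461 + $2,219 + $109,379 = $145,721 (under)
February 2028–June 2028: $2,252 + $30,461 + $2,219 + $109,379 + $11,431 = $155,742 (under)
March 2028–July 2028: $30,461 + $2,219 + $109,379 + $11,431 + $5,227 = $158,717 (under)
April 2028–August 2028: $2,219 + $109,379 + $11,431 + $5,227 + $34,438 = $162,694 (under)
May 2028–September 2028: $109,379 + $11,431 + $5,227 + $34,438 + $103,530 = $264,005 (over)
June 2028–October 2028: $11,431 + $5,227 + $34,438 + $103,530 + $33,227 = $187,853 (under)
July 2028–November 2028: $5,227 + $34,438 + $103,530 + $33,227 + $2,456 = $178,878 (under)
August 2028–December 2028: $34,438 + $103,530 + $33,227 + $2,456 + $5,759 = $179,410 (under)
At least one window exceeds $209,000.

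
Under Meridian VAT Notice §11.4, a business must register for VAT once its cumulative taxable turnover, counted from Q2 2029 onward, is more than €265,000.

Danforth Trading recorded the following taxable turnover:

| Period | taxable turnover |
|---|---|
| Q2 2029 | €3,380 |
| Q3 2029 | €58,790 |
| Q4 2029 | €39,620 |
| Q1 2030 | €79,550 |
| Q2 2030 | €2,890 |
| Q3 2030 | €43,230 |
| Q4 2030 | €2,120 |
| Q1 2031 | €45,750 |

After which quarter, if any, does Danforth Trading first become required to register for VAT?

Through Q2 2029: €3,380
Through Q3 2029: €62,170
Through Q4 2029: €101,790
Through Q1 2030: €181,340
Through Q2 2030: €184,230
Through Q3 2030: €227,460
Through Q4 2030: €229,580
Through Q1 2031: €275,330 ← exceeds threshold

Q1 2031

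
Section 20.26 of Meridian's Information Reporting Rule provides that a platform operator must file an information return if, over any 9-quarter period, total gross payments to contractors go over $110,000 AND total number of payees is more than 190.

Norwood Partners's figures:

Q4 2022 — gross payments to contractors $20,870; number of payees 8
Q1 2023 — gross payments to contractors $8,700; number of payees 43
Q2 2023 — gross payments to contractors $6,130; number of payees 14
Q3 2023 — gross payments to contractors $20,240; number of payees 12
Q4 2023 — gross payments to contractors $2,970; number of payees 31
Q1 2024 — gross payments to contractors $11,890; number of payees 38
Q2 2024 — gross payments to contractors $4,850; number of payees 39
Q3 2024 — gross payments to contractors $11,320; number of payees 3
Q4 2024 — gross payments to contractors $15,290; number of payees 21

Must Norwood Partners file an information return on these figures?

Total gross payments to contractors: $20,870 + $8,700 + $6,130 + $20,240 + $2,970 + $11,890 + $4,850 + $11,320 + $15,290 = $102,260 (≤ $110,000).
Total number of payees: 8 + 43 + 14 + 12 + 31 + 38 + 39 + 3 + 21 = 209 (> 190).
The test is 'and': the rule requires both, and at least one is not exceeded.

No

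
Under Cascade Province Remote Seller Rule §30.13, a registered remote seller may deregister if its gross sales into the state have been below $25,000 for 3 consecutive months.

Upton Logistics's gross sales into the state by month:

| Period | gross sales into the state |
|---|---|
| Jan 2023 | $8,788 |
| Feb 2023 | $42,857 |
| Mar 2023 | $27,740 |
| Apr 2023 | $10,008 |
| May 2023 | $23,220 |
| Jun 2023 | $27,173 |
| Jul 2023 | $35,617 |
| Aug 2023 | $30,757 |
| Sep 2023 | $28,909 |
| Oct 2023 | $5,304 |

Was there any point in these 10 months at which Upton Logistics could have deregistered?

Months below $25,000: Jan 2023, Apr 2023, May 2023, Oct 2023.
Longest run of consecutive months below the threshold: 2.
2 < 3, so Upton Logistics never became eligible.

No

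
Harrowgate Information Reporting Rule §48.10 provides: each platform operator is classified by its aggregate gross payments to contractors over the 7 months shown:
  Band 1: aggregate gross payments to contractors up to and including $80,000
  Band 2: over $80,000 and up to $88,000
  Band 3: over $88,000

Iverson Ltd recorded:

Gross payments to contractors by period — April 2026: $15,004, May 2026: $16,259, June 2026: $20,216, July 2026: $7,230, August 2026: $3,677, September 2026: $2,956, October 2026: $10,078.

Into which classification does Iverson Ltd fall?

Aggregate gross payments to contractors: $15,004 + $16,259 + $20,216 + $7,230 + $3,677 + $2,956 + $10,078 = $75,420.
$75,420 ≤ $80,000, so Band 1 applies.

Band 1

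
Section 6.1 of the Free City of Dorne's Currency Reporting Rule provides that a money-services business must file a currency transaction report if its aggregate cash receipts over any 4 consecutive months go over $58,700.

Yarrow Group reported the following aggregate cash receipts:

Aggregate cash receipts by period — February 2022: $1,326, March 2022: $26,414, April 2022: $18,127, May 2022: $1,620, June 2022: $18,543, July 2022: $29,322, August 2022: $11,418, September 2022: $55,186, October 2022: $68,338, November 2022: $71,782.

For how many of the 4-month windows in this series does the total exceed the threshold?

February 2022–May 2022: $1,326 + $26,414 + $18,127 + $1,620 = $47,487 (under)
March 2022–June 2022: $26,414 + $18,127 + $1,620 + $18,543 = $64,704 (over)
April 2022–July 2022: $18,127 + $1,620 + $18,543 + $29,322 = $67,612 (over)
May 2022–August 2022: $1,620 + $18,543 + $29,322 + $11,418 = $60,903 (over)
June 2022–September 2022: $18,543 + $29,322 + $11,418 + $55,186 = $114,469 (over)
July 2022–October 2022: $29,322 + $11,418 + $55,186 + $68,338 = $164,264 (over)
August 2022–November 2022: $11,418 + $55,186 + $68,338 + $71,782 = $206,724 (over)
6 windows exceed the threshold.

6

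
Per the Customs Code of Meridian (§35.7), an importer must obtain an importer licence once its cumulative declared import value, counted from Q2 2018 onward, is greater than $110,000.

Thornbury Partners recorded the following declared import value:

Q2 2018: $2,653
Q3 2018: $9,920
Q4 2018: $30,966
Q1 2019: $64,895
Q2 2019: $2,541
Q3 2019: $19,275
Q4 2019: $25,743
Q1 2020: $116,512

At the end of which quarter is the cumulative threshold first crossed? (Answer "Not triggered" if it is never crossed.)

Through Q2 2018: $2,653
Through Q3 2018: $12,573
Through Q4 2018: $43,539
Through Q1 2019: $108,434
Through Q2 2019: $110,975 ← exceeds threshold

Q2 2019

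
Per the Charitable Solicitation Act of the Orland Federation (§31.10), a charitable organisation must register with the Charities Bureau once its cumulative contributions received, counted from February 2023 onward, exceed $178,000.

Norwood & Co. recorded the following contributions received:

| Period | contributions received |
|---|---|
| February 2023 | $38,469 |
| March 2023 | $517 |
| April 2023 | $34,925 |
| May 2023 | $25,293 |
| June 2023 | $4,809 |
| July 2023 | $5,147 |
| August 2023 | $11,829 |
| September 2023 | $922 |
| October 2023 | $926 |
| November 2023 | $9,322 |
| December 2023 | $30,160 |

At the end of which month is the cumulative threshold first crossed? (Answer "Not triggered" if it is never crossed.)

Not triggered

Through February 2023: $38,469
Through March 2023: $38,986
Through April 2023: $73,911
Through May 2023: $99,204
Through June 2023: $104,013
Through July 2023: $109,160
Through August 2023: $120,989
Through September 2023: $121,911
Through October 2023: $122,837
Through November 2023: $132,159
Through December 2023: $162,319
Final cumulative total $162,319 ≤ $178,000; the threshold is never exceeded.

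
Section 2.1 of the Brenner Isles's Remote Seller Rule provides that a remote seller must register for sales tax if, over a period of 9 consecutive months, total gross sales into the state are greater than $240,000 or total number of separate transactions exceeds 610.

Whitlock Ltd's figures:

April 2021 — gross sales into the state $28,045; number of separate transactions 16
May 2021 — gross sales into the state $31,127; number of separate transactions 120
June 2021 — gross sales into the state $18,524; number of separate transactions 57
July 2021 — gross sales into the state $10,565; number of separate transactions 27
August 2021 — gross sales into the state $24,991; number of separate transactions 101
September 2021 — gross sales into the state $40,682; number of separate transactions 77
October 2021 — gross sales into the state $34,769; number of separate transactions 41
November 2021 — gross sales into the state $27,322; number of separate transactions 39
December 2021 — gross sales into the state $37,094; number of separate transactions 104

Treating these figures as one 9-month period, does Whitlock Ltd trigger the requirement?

Total gross sales into the state: $28,045 + $31,127 + $18,524 + $10,565 + $24,991 + $40,682 + $34,769 + $27,322 + $37,094 = $253,119 (> $240,000).
Total number of separate transactions: 16 + 120 + 57 + 27 + 101 + 77 + 41 + 39 + 104 = 582 (≤ 610).
The test is 'or': at least one threshold is exceeded.

Yes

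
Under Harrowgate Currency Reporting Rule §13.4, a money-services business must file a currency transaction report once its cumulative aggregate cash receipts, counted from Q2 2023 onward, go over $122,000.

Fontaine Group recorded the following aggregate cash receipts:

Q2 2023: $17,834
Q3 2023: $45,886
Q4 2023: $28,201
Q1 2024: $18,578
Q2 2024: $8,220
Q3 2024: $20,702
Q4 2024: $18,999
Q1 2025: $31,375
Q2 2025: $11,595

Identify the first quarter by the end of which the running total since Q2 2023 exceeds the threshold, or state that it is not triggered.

Q3 2024

Through Q2 2023: $17,834
Through Q3 2023: $63,720
Through Q4 2023: $91,921
Through Q1 2024: $110,499
Through Q2 2024: $118,719
Through Q3 2024: $139,421 ← exceeds threshold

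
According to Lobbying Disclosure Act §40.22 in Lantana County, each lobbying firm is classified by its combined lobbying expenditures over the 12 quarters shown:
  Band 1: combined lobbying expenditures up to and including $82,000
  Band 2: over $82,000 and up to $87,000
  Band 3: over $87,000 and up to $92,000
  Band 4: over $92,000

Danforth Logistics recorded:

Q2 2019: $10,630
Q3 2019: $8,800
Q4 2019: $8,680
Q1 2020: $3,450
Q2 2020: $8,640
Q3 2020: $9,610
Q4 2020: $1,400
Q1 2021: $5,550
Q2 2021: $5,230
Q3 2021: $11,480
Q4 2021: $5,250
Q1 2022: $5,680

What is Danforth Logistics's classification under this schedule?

Band 2

Combined lobbying expenditures: $10,630 + $8,800 + $8,680 + $3,450 + $8,640 + $9,610 + $1,400 + $5,550 + $5,230 + $11,480 + $5,250 + $5,680 = $84,400.
$82,000 < $84,400 ≤ $87,000, so Band 2 applies.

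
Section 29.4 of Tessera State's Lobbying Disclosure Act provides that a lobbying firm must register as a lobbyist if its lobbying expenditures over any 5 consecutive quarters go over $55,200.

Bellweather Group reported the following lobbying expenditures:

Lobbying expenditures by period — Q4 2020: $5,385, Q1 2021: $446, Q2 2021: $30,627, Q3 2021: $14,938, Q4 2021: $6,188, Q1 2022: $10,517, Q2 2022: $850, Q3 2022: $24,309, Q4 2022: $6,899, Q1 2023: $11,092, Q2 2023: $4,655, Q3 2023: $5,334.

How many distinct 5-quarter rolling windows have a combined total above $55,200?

4

Q4 2020–Q4 2021: $5,385 + $446 + $30,627 + $14,938 + $6,188 = $57,584 (over)
Q1 2021–Q1 2022: $446 + $30,627 + $14,938 + $6,188 + $10,517 = $62,716 (over)
Q2 2021–Q2 2022: $30,627 + $14,938 + $6,188 + $10,517 + $850 = $63,120 (over)
Q3 2021–Q3 2022: $14,938 + $6,188 + $10,517 + $850 + $24,309 = $56,802 (over)
Q4 2021–Q4 2022: $6,188 + $10,517 + $850 + $24,309 + $6,899 = $48,763 (under)
Q1 2022–Q1 2023: $10,517 + $850 + $24,309 + $6,899 + $11,092 = $53,667 (under)
Q2 2022–Q2 2023: $850 + $24,309 + $6,899 + $11,092 + $4,655 = $47,805 (under)
Q3 2022–Q3 2023: $24,309 + $6,899 + $11,092 + $4,655 + $5,334 = $52,289 (under)
4 windows exceed the threshold.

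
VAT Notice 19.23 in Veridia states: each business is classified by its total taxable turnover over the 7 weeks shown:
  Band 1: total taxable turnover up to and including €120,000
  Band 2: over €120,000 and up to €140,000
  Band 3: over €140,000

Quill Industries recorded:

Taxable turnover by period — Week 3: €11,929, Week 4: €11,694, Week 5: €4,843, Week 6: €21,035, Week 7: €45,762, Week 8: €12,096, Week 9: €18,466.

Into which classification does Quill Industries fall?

Total taxable turnover: €11,929 + €11,694 + €4,843 + €21,035 + €45,762 + €12,096 + €18,466 = €125,825.
€120,000 < €125,825 ≤ €140,000, so Band 2 applies.

Band 2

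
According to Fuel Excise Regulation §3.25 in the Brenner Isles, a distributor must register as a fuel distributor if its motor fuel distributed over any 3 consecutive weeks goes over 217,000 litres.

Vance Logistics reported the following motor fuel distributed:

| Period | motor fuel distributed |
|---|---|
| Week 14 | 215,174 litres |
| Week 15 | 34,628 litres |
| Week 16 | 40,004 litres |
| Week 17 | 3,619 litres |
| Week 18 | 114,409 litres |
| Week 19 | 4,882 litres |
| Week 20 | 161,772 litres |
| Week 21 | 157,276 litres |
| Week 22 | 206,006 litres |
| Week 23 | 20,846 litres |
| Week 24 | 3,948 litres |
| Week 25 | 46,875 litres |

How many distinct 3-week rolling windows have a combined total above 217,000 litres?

6

Week 14–Week 16: 215,174 litres + 34,628 litres + 40,004 litres = 289,806 litres (over)
Week 15–Week 17: 34,628 litres + 40,004 litres + 3,619 litres = 78,251 litres (under)
Week 16–Week 18: 40,004 litres + 3,619 litres + 114,409 litres = 158,032 litres (under)
Week 17–Week 19: 3,619 litres + 114,409 litres + 4,882 litres = 122,910 litres (under)
Week 18–Week 20: 114,409 litres + 4,882 litres + 161,772 litres = 281,063 litres (over)
Week 19–Week 21: 4,882 litres + 161,772 litres + 157,276 litres = 323,930 litres (over)
Week 20–Week 22: 161,772 litres + 157,276 litres + 206,006 litres = 525,054 litres (over)
Week 21–Week 23: 157,276 litres + 206,006 litres + 20,846 litres = 384,128 litres (over)
Week 22–Week 24: 206,006 litres + 20,846 litres + 3,948 litres = 230,800 litres (over)
Week 23–Week 25: 20,846 litres + 3,948 litres + 46,875 litres = 71,669 litres (under)
6 windows exceed the threshold.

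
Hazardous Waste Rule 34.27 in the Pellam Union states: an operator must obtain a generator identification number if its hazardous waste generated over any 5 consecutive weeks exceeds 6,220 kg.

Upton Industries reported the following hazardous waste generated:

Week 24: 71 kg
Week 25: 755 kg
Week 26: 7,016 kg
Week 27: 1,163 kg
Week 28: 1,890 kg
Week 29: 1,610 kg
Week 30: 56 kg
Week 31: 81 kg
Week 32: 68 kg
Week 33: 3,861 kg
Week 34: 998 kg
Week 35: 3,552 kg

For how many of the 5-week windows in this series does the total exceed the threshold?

4

Week 24–Week 28: 71 kg + 755 kg + 7,016 kg + 1,163 kg + 1,890 kg = 10,895 kg (over)
Week 25–Week 29: 755 kg + 7,016 kg + 1,163 kg + 1,890 kg + 1,610 kg = 12,434 kg (over)
Week 26–Week 30: 7,016 kg + 1,163 kg + 1,890 kg + 1,610 kg + 56 kg = 11,735 kg (over)
Week 27–Week 31: 1,163 kg + 1,890 kg + 1,610 kg + 56 kg + 81 kg = 4,800 kg (under)
Week 28–Week 32: 1,890 kg + 1,610 kg + 56 kg + 81 kg + 68 kg = 3,705 kg (under)
Week 29–Week 33: 1,610 kg + 56 kg + 81 kg + 68 kg + 3,861 kg = 5,676 kg (under)
Week 30–Week 34: 56 kg + 81 kg + 68 kg + 3,861 kg + 998 kg = 5,064 kg (under)
Week 31–Week 35: 81 kg + 68 kg + 3,861 kg + 998 kg + 3,552 kg = 8,560 kg (over)
4 windows exceed the threshold.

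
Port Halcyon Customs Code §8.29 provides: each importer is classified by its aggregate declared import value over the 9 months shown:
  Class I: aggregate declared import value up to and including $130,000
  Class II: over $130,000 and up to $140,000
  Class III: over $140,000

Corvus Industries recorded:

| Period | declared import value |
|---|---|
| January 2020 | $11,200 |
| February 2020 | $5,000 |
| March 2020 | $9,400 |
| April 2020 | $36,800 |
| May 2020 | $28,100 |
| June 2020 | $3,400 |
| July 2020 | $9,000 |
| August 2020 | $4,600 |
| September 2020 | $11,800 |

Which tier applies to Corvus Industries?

Aggregate declared import value: $11,200 + $5,000 + $9,400 + $36,800 + $28,100 + $3,400 + $9,000 + $4,600 + $11,800 = $119,300.
$119,300 ≤ $130,000, so Class I applies.

Class I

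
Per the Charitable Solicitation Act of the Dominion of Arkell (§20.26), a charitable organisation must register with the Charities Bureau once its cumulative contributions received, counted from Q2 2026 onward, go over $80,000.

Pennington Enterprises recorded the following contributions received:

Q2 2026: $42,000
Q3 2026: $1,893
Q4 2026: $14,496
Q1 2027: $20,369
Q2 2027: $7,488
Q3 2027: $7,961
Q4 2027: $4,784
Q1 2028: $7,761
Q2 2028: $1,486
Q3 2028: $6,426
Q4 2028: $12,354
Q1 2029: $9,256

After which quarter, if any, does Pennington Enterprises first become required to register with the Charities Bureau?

Q2 2027

Through Q2 2026: $42,000
Through Q3 2026: $43,893
Through Q4 2026: $58,389
Through Q1 2027: $78,758
Through Q2 2027: $86,246 ← exceeds threshold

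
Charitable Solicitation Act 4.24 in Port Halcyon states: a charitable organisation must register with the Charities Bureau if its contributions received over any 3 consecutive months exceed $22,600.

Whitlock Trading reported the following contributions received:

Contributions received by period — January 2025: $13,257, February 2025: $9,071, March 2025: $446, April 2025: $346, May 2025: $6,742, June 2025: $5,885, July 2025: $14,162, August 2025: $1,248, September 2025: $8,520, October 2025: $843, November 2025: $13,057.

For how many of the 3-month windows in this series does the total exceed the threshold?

3

January 2025–March 2025: $13,257 + $9,071 + $446 = $22,774 (over)
February 2025–April 2025: $9,071 + $446 + $346 = $9,863 (under)
March 2025–May 2025: $446 + $346 + $6,742 = $7,534 (under)
April 2025–June 2025: $346 + $6,742 + $5,885 = $12,973 (under)
May 2025–July 2025: $6,742 + $5,885 + $14,162 = $26,789 (over)
June 2025–August 2025: $5,885 + $14,162 + $1,248 = $21,295 (under)
July 2025–September 2025: $14,162 + $1,248 + $8,520 = $23,930 (over)
August 2025–October 2025: $1,248 + $8,520 + $843 = $10,611 (under)
September 2025–November 2025: $8,520 + $843 + $13,057 = $22,420 (under)
3 windows exceed the threshold.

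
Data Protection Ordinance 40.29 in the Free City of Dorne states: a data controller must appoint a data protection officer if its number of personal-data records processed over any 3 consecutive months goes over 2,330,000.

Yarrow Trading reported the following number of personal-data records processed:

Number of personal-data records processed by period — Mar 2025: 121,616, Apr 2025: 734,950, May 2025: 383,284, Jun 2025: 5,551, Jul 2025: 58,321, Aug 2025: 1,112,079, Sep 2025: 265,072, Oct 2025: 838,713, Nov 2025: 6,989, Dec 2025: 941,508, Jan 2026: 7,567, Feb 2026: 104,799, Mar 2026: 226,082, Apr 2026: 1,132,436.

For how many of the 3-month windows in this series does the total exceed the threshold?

Mar 2025–May 2025: 121,616 + 734,950 + 383,284 = 1,239,850 (under)
Apr 2025–Jun 2025: 734,950 + 383,284 + 5,551 = 1,123,785 (under)
May 2025–Jul 2025: 383,284 + 5,551 + 58,321 = 447,156 (under)
Jun 2025–Aug 2025: 5,551 + 58,321 + 1,112,079 = 1,175,951 (under)
Jul 2025–Sep 2025: 58,321 + 1,112,079 + 265,072 = 1,435,472 (under)
Aug 2025–Oct 2025: 1,112,079 + 265,072 + 838,713 = 2,215,864 (under)
Sep 2025–Nov 2025: 265,072 + 838,713 + 6,989 = 1,110,774 (under)
Oct 2025–Dec 2025: 838,713 + 6,989 + 941,508 = 1,787,210 (under)
Nov 2025–Jan 2026: 6,989 + 941,508 + 7,567 = 956,064 (under)
Dec 2025–Feb 2026: 941,508 + 7,567 + 104,799 = 1,053,874 (under)
Jan 2026–Mar 2026: 7,567 + 104,799 + 226,082 = 338,448 (under)
Feb 2026–Apr 2026: 104,799 + 226,082 + 1,132,436 = 1,463,317 (under)
0 windows exceed the threshold.

0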